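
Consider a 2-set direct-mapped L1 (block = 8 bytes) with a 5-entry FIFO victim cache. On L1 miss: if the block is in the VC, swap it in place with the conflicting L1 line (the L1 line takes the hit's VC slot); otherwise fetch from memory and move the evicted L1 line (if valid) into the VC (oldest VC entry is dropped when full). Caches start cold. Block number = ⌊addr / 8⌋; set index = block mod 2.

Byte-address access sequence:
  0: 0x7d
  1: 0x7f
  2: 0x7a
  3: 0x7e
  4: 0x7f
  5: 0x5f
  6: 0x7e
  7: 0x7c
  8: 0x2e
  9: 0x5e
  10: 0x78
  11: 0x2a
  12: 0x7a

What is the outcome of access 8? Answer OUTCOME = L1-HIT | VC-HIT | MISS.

  [0] addr=0x7d blk=15 s=1: MISS | VC []
  [1] addr=0x7f blk=15 s=1: L1-HIT | VC []
  [2] addr=0x7a blk=15 s=1: L1-HIT | VC []
  [3] addr=0x7e blk=15 s=1: L1-HIT | VC []
  [4] addr=0x7f blk=15 s=1: L1-HIT | VC []
  [5] addr=0x5f blk=11 s=1: MISS | VC [15]
  [6] addr=0x7e blk=15 s=1: VC-HIT | VC [11]
  [7] addr=0x7c blk=15 s=1: L1-HIT | VC [11]
  [8] addr=0x2e blk=5 s=1: MISS | VC [11, 15]
  [9] addr=0x5e blk=11 s=1: VC-HIT | VC [5, 15]
  [10] addr=0x78 blk=15 s=1: VC-HIT | VC [5, 11]
  [11] addr=0x2a blk=5 s=1: VC-HIT | VC [15, 11]
  [12] addr=0x7a blk=15 s=1: VC-HIT | VC [5, 11]

OUTCOME = MISS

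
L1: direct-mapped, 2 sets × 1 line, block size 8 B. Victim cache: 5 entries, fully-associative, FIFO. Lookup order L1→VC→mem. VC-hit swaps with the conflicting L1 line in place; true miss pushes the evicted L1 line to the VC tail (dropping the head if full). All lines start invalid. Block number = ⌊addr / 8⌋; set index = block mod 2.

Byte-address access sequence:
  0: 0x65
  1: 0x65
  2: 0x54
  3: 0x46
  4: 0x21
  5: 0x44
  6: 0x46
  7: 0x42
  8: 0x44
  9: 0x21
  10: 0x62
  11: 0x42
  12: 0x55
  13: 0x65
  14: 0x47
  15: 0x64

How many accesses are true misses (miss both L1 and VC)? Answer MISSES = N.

MISSES = 4

0: 0x65 (blk 12, set 0) → MISS  vc=[]
1: 0x65 (blk 12, set 0) → L1-HIT  vc=[]
2: 0x54 (blk 10, set 0) → MISS  vc=[12]
3: 0x46 (blk 8, set 0) → MISS  vc=[12, 10]
4: 0x21 (blk 4, set 0) → MISS  vc=[12, 10, 8]
5: 0x44 (blk 8, set 0) → VC-HIT  vc=[12, 10, 4]
6: 0x46 (blk 8, set 0) → L1-HIT  vc=[12, 10, 4]
7: 0x42 (blk 8, set 0) → L1-HIT  vc=[12, 10, 4]
8: 0x44 (blk 8, set 0) → L1-HIT  vc=[12, 10, 4]
9: 0x21 (blk 4, set 0) → VC-HIT  vc=[12, 10, 8]
10: 0x62 (blk 12, set 0) → VC-HIT  vc=[4, 10, 8]
11: 0x42 (blk 8, set 0) → VC-HIT  vc=[4, 10, 12]
12: 0x55 (blk 10, set 0) → VC-HIT  vc=[4, 8, 12]
13: 0x65 (blk 12, set 0) → VC-HIT  vc=[4, 8, 10]
14: 0x47 (blk 8, set 0) → VC-HIT  vc=[4, 12, 10]
15: 0x64 (blk 12, set 0) → VC-HIT  vc=[4, 8, 10]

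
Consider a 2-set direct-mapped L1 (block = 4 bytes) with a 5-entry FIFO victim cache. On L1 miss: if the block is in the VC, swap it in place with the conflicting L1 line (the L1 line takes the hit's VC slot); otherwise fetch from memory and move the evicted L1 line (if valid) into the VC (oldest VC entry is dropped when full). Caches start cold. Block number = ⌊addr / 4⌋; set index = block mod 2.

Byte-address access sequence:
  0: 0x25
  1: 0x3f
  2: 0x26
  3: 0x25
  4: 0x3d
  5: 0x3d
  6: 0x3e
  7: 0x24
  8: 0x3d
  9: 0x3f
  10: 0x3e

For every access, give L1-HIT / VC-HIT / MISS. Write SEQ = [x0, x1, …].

SEQ = [MISS, MISS, VC-HIT, L1-HIT, VC-HIT, L1-HIT, L1-HIT, VC-HIT, VC-HIT, L1-HIT, L1-HIT]

0: 0x25 (blk 9, set 1) → MISS  vc=[]
1: 0x3f (blk 15, set 1) → MISS  vc=[9]
2: 0x26 (blk 9, set 1) → VC-HIT  vc=[15]
3: 0x25 (blk 9, set 1) → L1-HIT  vc=[15]
4: 0x3d (blk 15, set 1) → VC-HIT  vc=[9]
5: 0x3d (blk 15, set 1) → L1-HIT  vc=[9]
6: 0x3e (blk 15, set 1) → L1-HIT  vc=[9]
7: 0x24 (blk 9, set 1) → VC-HIT  vc=[15]
8: 0x3d (blk 15, set 1) → VC-HIT  vc=[9]
9: 0x3f (blk 15, set 1) → L1-HIT  vc=[9]
10: 0x3e (blk 15, set 1) → L1-HIT  vc=[9]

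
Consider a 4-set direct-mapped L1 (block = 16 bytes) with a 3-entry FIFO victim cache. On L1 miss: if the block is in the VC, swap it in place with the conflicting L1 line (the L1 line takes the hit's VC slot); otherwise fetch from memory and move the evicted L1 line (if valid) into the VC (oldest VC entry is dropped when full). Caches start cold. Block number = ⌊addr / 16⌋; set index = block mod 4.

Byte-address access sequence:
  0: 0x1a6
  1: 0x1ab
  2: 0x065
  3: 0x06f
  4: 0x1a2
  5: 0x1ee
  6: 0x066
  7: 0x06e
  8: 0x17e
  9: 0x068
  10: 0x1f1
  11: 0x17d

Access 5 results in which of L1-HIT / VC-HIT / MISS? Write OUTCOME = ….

OUTCOME = MISS

0: 0x1a6 (blk 26, set 2) → MISS  vc=[]
1: 0x1ab (blk 26, set 2) → L1-HIT  vc=[]
2: 0x65 (blk 6, set 2) → MISS  vc=[26]
3: 0x6f (blk 6, set 2) → L1-HIT  vc=[26]
4: 0x1a2 (blk 26, set 2) → VC-HIT  vc=[6]
5: 0x1ee (blk 30, set 2) → MISS  vc=[6, 26]
6: 0x66 (blk 6, set 2) → VC-HIT  vc=[30, 26]
7: 0x6e (blk 6, set 2) → L1-HIT  vc=[30, 26]
8: 0x17e (blk 23, set 3) → MISS  vc=[30, 26]
9: 0x68 (blk 6, set 2) → L1-HIT  vc=[30, 26]
10: 0x1f1 (blk 31, set 3) → MISS  vc=[30, 26, 23]
11: 0x17d (blk 23, set 3) → VC-HIT  vc=[30, 26, 31]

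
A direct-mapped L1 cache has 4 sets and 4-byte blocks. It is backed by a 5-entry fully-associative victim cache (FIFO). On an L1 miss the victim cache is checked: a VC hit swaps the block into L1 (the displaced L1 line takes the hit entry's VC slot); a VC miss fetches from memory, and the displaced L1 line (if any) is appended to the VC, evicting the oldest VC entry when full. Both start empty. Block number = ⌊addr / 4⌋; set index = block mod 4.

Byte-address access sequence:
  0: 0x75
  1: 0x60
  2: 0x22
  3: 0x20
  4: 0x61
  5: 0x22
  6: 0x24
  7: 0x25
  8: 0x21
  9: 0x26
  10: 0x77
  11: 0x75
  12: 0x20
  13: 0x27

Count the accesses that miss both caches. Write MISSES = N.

  [0] addr=0x75 blk=29 s=1: MISS | VC []
  [1] addr=0x60 blk=24 s=0: MISS | VC []
  [2] addr=0x22 blk=8 s=0: MISS | VC [24]
  [3] addr=0x20 blk=8 s=0: L1-HIT | VC [24]
  [4] addr=0x61 blk=24 s=0: VC-HIT | VC [8]
  [5] addr=0x22 blk=8 s=0: VC-HIT | VC [24]
  [6] addr=0x24 blk=9 s=1: MISS | VC [24, 29]
  [7] addr=0x25 blk=9 s=1: L1-HIT | VC [24, 29]
  [8] addr=0x21 blk=8 s=0: L1-HIT | VC [24, 29]
  [9] addr=0x26 blk=9 s=1: L1-HIT | VC [24, 29]
  [10] addr=0x77 blk=29 s=1: VC-HIT | VC [24, 9]
  [11] addr=0x75 blk=29 s=1: L1-HIT | VC [24, 9]
  [12] addr=0x20 blk=8 s=0: L1-HIT | VC [24, 9]
  [13] addr=0x27 blk=9 s=1: VC-HIT | VC [24, 29]

MISSES = 4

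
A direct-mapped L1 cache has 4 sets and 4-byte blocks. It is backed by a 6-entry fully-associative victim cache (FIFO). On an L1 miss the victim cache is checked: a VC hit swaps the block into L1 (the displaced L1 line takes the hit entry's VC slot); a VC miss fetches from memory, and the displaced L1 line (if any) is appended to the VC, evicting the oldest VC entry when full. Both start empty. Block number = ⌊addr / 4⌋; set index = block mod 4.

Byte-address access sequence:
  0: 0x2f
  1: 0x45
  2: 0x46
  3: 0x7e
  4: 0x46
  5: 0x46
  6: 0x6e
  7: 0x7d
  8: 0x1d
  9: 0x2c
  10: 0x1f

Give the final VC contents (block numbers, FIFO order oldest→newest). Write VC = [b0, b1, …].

VC = [11, 27, 31]

0: 0x2f (blk 11, set 3) → MISS  vc=[]
1: 0x45 (blk 17, set 1) → MISS  vc=[]
2: 0x46 (blk 17, set 1) → L1-HIT  vc=[]
3: 0x7e (blk 31, set 3) → MISS  vc=[11]
4: 0x46 (blk 17, set 1) → L1-HIT  vc=[11]
5: 0x46 (blk 17, set 1) → L1-HIT  vc=[11]
6: 0x6e (blk 27, set 3) → MISS  vc=[11, 31]
7: 0x7d (blk 31, set 3) → VC-HIT  vc=[11, 27]
8: 0x1d (blk 7, set 3) → MISS  vc=[11, 27, 31]
9: 0x2c (blk 11, set 3) → VC-HIT  vc=[7, 27, 31]
10: 0x1f (blk 7, set 3) → VC-HIT  vc=[11, 27, 31]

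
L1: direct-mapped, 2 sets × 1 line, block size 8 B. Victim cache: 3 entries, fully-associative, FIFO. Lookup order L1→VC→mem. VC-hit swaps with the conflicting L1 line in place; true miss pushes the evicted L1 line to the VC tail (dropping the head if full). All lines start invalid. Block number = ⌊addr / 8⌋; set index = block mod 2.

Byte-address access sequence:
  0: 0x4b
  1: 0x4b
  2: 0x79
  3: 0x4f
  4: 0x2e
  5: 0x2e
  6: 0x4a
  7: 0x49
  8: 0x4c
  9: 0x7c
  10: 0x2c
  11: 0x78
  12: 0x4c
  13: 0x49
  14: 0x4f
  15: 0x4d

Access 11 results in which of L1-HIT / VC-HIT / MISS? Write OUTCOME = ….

#0 0x4b→b9/s1 MISS; vc=[]
#1 0x4b→b9/s1 L1-HIT; vc=[]
#2 0x79→b15/s1 MISS; vc=[9]
#3 0x4f→b9/s1 VC-HIT; vc=[15]
#4 0x2e→b5/s1 MISS; vc=[15,9]
#5 0x2e→b5/s1 L1-HIT; vc=[15,9]
#6 0x4a→b9/s1 VC-HIT; vc=[15,5]
#7 0x49→b9/s1 L1-HIT; vc=[15,5]
#8 0x4c→b9/s1 L1-HIT; vc=[15,5]
#9 0x7c→b15/s1 VC-HIT; vc=[9,5]
#10 0x2c→b5/s1 VC-HIT; vc=[9,15]
#11 0x78→b15/s1 VC-HIT; vc=[9,5]
#12 0x4c→b9/s1 VC-HIT; vc=[15,5]
#13 0x49→b9/s1 L1-HIT; vc=[15,5]
#14 0x4f→b9/s1 L1-HIT; vc=[15,5]
#15 0x4d→b9/s1 L1-HIT; vc=[15,5]

OUTCOME = VC-HIT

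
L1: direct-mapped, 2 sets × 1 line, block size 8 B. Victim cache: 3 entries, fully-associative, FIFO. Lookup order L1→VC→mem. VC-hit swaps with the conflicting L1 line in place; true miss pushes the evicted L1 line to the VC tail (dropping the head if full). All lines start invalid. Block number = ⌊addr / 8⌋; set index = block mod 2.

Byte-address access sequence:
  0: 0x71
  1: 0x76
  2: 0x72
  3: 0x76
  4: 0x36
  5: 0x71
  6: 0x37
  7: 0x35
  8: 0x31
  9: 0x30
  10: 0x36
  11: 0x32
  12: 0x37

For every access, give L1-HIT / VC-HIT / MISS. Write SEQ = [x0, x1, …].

SEQ = [MISS, L1-HIT, L1-HIT, L1-HIT, MISS, VC-HIT, VC-HIT, L1-HIT, L1-HIT, L1-HIT, L1-HIT, L1-HIT, L1-HIT]

0: 0x71 (blk 14, set 0) → MISS  vc=[]
1: 0x76 (blk 14, set 0) → L1-HIT  vc=[]
2: 0x72 (blk 14, set 0) → L1-HIT  vc=[]
3: 0x76 (blk 14, set 0) → L1-HIT  vc=[]
4: 0x36 (blk 6, set 0) → MISS  vc=[14]
5: 0x71 (blk 14, set 0) → VC-HIT  vc=[6]
6: 0x37 (blk 6, set 0) → VC-HIT  vc=[14]
7: 0x35 (blk 6, set 0) → L1-HIT  vc=[14]
8: 0x31 (blk 6, set 0) → L1-HIT  vc=[14]
9: 0x30 (blk 6, set 0) → L1-HIT  vc=[14]
10: 0x36 (blk 6, set 0) → L1-HIT  vc=[14]
11: 0x32 (blk 6, set 0) → L1-HIT  vc=[14]
12: 0x37 (blk 6, set 0) → L1-HIT  vc=[14]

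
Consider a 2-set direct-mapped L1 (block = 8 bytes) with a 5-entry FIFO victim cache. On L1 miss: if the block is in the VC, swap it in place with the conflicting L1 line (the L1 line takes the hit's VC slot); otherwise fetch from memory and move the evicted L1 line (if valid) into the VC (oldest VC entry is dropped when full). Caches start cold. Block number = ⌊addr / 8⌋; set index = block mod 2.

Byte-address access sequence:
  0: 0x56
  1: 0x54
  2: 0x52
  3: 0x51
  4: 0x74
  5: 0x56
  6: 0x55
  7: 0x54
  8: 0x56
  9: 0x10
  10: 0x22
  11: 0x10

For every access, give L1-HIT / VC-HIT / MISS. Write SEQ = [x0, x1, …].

  [0] addr=0x56 blk=10 s=0: MISS | VC []
  [1] addr=0x54 blk=10 s=0: L1-HIT | VC []
  [2] addr=0x52 blk=10 s=0: L1-HIT | VC []
  [3] addr=0x51 blk=10 s=0: L1-HIT | VC []
  [4] addr=0x74 blk=14 s=0: MISS | VC [10]
  [5] addr=0x56 blk=10 s=0: VC-HIT | VC [14]
  [6] addr=0x55 blk=10 s=0: L1-HIT | VC [14]
  [7] addr=0x54 blk=10 s=0: L1-HIT | VC [14]
  [8] addr=0x56 blk=10 s=0: L1-HIT | VC [14]
  [9] addr=0x10 blk=2 s=0: MISS | VC [14, 10]
  [10] addr=0x22 blk=4 s=0: MISS | VC [14, 10, 2]
  [11] addr=0x10 blk=2 s=0: VC-HIT | VC [14, 10, 4]

SEQ = [MISS, L1-HIT, L1-HIT, L1-HIT, MISS, VC-HIT, L1-HIT, L1-HIT, L1-HIT, MISS, MISS, VC-HIT]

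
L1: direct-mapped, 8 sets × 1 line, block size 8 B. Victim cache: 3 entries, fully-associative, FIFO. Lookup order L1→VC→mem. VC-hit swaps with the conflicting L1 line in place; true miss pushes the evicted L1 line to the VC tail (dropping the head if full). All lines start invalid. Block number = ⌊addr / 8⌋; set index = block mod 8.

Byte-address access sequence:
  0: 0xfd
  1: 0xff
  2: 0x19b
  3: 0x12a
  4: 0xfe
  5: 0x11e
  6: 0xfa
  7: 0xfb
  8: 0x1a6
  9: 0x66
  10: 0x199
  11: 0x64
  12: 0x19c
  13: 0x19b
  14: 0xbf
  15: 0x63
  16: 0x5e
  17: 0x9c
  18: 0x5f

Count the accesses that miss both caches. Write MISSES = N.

#0 0xfd→b31/s7 MISS; vc=[]
#1 0xff→b31/s7 L1-HIT; vc=[]
#2 0x19b→b51/s3 MISS; vc=[]
#3 0x12a→b37/s5 MISS; vc=[]
#4 0xfe→b31/s7 L1-HIT; vc=[]
#5 0x11e→b35/s3 MISS; vc=[51]
#6 0xfa→b31/s7 L1-HIT; vc=[51]
#7 0xfb→b31/s7 L1-HIT; vc=[51]
#8 0x1a6→b52/s4 MISS; vc=[51]
#9 0x66→b12/s4 MISS; vc=[51,52]
#10 0x199→b51/s3 VC-HIT; vc=[35,52]
#11 0x64→b12/s4 L1-HIT; vc=[35,52]
#12 0x19c→b51/s3 L1-HIT; vc=[35,52]
#13 0x19b→b51/s3 L1-HIT; vc=[35,52]
#14 0xbf→b23/s7 MISS; vc=[35,52,31]
#15 0x63→b12/s4 L1-HIT; vc=[35,52,31]
#16 0x5e→b11/s3 MISS; vc=[52,31,51]
#17 0x9c→b19/s3 MISS; vc=[31,51,11]
#18 0x5f→b11/s3 VC-HIT; vc=[31,51,19]

MISSES = 9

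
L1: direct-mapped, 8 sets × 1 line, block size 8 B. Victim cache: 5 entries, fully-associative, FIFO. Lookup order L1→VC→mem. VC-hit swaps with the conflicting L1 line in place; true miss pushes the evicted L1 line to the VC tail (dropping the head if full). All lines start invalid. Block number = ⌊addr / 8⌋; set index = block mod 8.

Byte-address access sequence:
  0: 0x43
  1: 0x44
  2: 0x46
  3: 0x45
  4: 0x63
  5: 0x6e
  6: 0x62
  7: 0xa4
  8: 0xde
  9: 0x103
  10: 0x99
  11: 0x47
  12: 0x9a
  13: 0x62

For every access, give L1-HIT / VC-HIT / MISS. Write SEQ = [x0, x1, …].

  [0] addr=0x43 blk=8 s=0: MISS | VC []
  [1] addr=0x44 blk=8 s=0: L1-HIT | VC []
  [2] addr=0x46 blk=8 s=0: L1-HIT | VC []
  [3] addr=0x45 blk=8 s=0: L1-HIT | VC []
  [4] addr=0x63 blk=12 s=4: MISS | VC []
  [5] addr=0x6e blk=13 s=5: MISS | VC []
  [6] addr=0x62 blk=12 s=4: L1-HIT | VC []
  [7] addr=0xa4 blk=20 s=4: MISS | VC [12]
  [8] addr=0xde blk=27 s=3: MISS | VC [12]
  [9] addr=0x103 blk=32 s=0: MISS | VC [12, 8]
  [10] addr=0x99 blk=19 s=3: MISS | VC [12, 8, 27]
  [11] addr=0x47 blk=8 s=0: VC-HIT | VC [12, 32, 27]
  [12] addr=0x9a blk=19 s=3: L1-HIT | VC [12, 32, 27]
  [13] addr=0x62 blk=12 s=4: VC-HIT | VC [20, 32, 27]

SEQ = [MISS, L1-HIT, L1-HIT, L1-HIT, MISS, MISS, L1-HIT, MISS, MISS, MISS, MISS, VC-HIT, L1-HIT, VC-HIT]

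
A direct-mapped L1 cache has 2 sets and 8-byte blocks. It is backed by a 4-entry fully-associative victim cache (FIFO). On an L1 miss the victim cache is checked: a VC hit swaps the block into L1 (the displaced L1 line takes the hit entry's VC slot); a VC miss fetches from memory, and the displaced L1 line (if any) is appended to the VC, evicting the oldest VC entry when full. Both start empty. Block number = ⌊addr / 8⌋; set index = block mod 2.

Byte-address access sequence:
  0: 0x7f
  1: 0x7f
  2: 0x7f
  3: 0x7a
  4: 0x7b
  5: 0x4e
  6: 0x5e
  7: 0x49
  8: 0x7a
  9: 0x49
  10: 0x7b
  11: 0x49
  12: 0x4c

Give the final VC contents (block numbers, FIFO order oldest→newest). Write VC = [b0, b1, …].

0: 0x7f (blk 15, set 1) → MISS  vc=[]
1: 0x7f (blk 15, set 1) → L1-HIT  vc=[]
2: 0x7f (blk 15, set 1) → L1-HIT  vc=[]
3: 0x7a (blk 15, set 1) → L1-HIT  vc=[]
4: 0x7b (blk 15, set 1) → L1-HIT  vc=[]
5: 0x4e (blk 9, set 1) → MISS  vc=[15]
6: 0x5e (blk 11, set 1) → MISS  vc=[15, 9]
7: 0x49 (blk 9, set 1) → VC-HIT  vc=[15, 11]
8: 0x7a (blk 15, set 1) → VC-HIT  vc=[9, 11]
9: 0x49 (blk 9, set 1) → VC-HIT  vc=[15, 11]
10: 0x7b (blk 15, set 1) → VC-HIT  vc=[9, 11]
11: 0x49 (blk 9, set 1) → VC-HIT  vc=[15, 11]
12: 0x4c (blk 9, set 1) → L1-HIT  vc=[15, 11]

VC = [15, 11]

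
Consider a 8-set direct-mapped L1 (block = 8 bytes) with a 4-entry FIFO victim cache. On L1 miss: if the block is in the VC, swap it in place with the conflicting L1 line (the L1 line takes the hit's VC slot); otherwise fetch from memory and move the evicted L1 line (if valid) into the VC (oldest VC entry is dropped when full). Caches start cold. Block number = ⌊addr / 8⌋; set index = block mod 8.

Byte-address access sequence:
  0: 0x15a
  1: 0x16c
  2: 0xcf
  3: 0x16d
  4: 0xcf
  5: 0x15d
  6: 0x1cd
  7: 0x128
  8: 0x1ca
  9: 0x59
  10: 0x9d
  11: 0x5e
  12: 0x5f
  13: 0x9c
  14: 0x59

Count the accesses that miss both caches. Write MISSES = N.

MISSES = 7

#0 0x15a→b43/s3 MISS; vc=[]
#1 0x16c→b45/s5 MISS; vc=[]
#2 0xcf→b25/s1 MISS; vc=[]
#3 0x16d→b45/s5 L1-HIT; vc=[]
#4 0xcf→b25/s1 L1-HIT; vc=[]
#5 0x15d→b43/s3 L1-HIT; vc=[]
#6 0x1cd→b57/s1 MISS; vc=[25]
#7 0x128→b37/s5 MISS; vc=[25,45]
#8 0x1ca→b57/s1 L1-HIT; vc=[25,45]
#9 0x59→b11/s3 MISS; vc=[25,45,43]
#10 0x9d→b19/s3 MISS; vc=[25,45,43,11]
#11 0x5e→b11/s3 VC-HIT; vc=[25,45,43,19]
#12 0x5f→b11/s3 L1-HIT; vc=[25,45,43,19]
#13 0x9c→b19/s3 VC-HIT; vc=[25,45,43,11]
#14 0x59→b11/s3 VC-HIT; vc=[25,45,43,19]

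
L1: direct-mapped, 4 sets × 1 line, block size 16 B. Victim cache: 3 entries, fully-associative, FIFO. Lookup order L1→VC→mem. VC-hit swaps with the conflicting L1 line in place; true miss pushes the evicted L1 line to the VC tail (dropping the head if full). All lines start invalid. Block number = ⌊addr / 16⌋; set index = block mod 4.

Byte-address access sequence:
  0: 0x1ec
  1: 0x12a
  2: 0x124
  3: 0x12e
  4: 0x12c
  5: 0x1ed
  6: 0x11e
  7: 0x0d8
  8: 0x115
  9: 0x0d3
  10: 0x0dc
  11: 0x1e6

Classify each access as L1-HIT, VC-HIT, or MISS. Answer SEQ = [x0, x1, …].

SEQ = [MISS, MISS, L1-HIT, L1-HIT, L1-HIT, VC-HIT, MISS, MISS, VC-HIT, VC-HIT, L1-HIT, L1-HIT]

0: 0x1ec (blk 30, set 2) → MISS  vc=[]
1: 0x12a (blk 18, set 2) → MISS  vc=[30]
2: 0x124 (blk 18, set 2) → L1-HIT  vc=[30]
3: 0x12e (blk 18, set 2) → L1-HIT  vc=[30]
4: 0x12c (blk 18, set 2) → L1-HIT  vc=[30]
5: 0x1ed (blk 30, set 2) → VC-HIT  vc=[18]
6: 0x11e (blk 17, set 1) → MISS  vc=[18]
7: 0xd8 (blk 13, set 1) → MISS  vc=[18, 17]
8: 0x115 (blk 17, set 1) → VC-HIT  vc=[18, 13]
9: 0xd3 (blk 13, set 1) → VC-HIT  vc=[18, 17]
10: 0xdc (blk 13, set 1) → L1-HIT  vc=[18, 17]
11: 0x1e6 (blk 30, set 2) → L1-HIT  vc=[18, 17]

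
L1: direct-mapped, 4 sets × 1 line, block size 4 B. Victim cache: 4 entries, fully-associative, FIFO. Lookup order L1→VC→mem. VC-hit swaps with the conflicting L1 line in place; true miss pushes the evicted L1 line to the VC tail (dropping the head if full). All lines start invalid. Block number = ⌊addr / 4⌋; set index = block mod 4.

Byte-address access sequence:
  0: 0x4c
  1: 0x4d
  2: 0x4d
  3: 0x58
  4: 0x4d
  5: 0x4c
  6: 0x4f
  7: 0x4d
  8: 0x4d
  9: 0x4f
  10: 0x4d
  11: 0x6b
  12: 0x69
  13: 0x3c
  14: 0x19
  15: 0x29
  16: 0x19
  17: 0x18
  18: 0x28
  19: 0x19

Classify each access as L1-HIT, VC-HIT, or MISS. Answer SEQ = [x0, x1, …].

  [0] addr=0x4c blk=19 s=3: MISS | VC []
  [1] addr=0x4d blk=19 s=3: L1-HIT | VC []
  [2] addr=0x4d blk=19 s=3: L1-HIT | VC []
  [3] addr=0x58 blk=22 s=2: MISS | VC []
  [4] addr=0x4d blk=19 s=3: L1-HIT | VC []
  [5] addr=0x4c blk=19 s=3: L1-HIT | VC []
  [6] addr=0x4f blk=19 s=3: L1-HIT | VC []
  [7] addr=0x4d blk=19 s=3: L1-HIT | VC []
  [8] addr=0x4d blk=19 s=3: L1-HIT | VC []
  [9] addr=0x4f blk=19 s=3: L1-HIT | VC []
  [10] addr=0x4d blk=19 s=3: L1-HIT | VC []
  [11] addr=0x6b blk=26 s=2: MISS | VC [22]
  [12] addr=0x69 blk=26 s=2: L1-HIT | VC [22]
  [13] addr=0x3c blk=15 s=3: MISS | VC [22, 19]
  [14] addr=0x19 blk=6 s=2: MISS | VC [22, 19, 26]
  [15] addr=0x29 blk=10 s=2: MISS | VC [22, 19, 26, 6]
  [16] addr=0x19 blk=6 s=2: VC-HIT | VC [22, 19, 26, 10]
  [17] addr=0x18 blk=6 s=2: L1-HIT | VC [22, 19, 26, 10]
  [18] addr=0x28 blk=10 s=2: VC-HIT | VC [22, 19, 26, 6]
  [19] addr=0x19 blk=6 s=2: VC-HIT | VC [22, 19, 26, 10]

SEQ = [MISS, L1-HIT, L1-HIT, MISS, L1-HIT, L1-HIT, L1-HIT, L1-HIT, L1-HIT, L1-HIT, L1-HIT, MISS, L1-HIT, MISS, MISS, MISS, VC-HIT, L1-HIT, VC-HIT, VC-HIT]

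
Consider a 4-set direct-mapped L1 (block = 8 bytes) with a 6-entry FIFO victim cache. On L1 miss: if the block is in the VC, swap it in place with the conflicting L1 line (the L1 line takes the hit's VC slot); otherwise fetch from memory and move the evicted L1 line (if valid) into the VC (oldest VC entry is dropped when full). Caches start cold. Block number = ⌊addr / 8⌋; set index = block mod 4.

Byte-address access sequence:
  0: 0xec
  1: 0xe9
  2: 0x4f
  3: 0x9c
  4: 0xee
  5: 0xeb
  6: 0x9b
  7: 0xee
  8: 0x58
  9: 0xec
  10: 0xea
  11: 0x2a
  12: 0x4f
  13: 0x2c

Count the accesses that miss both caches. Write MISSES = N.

#0 0xec→b29/s1 MISS; vc=[]
#1 0xe9→b29/s1 L1-HIT; vc=[]
#2 0x4f→b9/s1 MISS; vc=[29]
#3 0x9c→b19/s3 MISS; vc=[29]
#4 0xee→b29/s1 VC-HIT; vc=[9]
#5 0xeb→b29/s1 L1-HIT; vc=[9]
#6 0x9b→b19/s3 L1-HIT; vc=[9]
#7 0xee→b29/s1 L1-HIT; vc=[9]
#8 0x58→b11/s3 MISS; vc=[9,19]
#9 0xec→b29/s1 L1-HIT; vc=[9,19]
#10 0xea→b29/s1 L1-HIT; vc=[9,19]
#11 0x2a→b5/s1 MISS; vc=[9,19,29]
#12 0x4f→b9/s1 VC-HIT; vc=[5,19,29]
#13 0x2c→b5/s1 VC-HIT; vc=[9,19,29]

MISSES = 5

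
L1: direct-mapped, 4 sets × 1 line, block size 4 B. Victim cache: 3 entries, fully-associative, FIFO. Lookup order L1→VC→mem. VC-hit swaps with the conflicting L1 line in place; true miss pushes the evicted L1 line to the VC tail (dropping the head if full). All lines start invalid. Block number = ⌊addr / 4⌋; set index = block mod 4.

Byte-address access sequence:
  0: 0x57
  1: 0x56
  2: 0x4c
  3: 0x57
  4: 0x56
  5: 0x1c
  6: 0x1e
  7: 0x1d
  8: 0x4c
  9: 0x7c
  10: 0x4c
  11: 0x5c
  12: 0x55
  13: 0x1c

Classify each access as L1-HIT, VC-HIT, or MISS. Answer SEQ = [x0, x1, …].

  [0] addr=0x57 blk=21 s=1: MISS | VC []
  [1] addr=0x56 blk=21 s=1: L1-HIT | VC []
  [2] addr=0x4c blk=19 s=3: MISS | VC []
  [3] addr=0x57 blk=21 s=1: L1-HIT | VC []
  [4] addr=0x56 blk=21 s=1: L1-HIT | VC []
  [5] addr=0x1c blk=7 s=3: MISS | VC [19]
  [6] addr=0x1e blk=7 s=3: L1-HIT | VC [19]
  [7] addr=0x1d blk=7 s=3: L1-HIT | VC [19]
  [8] addr=0x4c blk=19 s=3: VC-HIT | VC [7]
  [9] addr=0x7c blk=31 s=3: MISS | VC [7, 19]
  [10] addr=0x4c blk=19 s=3: VC-HIT | VC [7, 31]
  [11] addr=0x5c blk=23 s=3: MISS | VC [7, 31, 19]
  [12] addr=0x55 blk=21 s=1: L1-HIT | VC [7, 31, 19]
  [13] addr=0x1c blk=7 s=3: VC-HIT | VC [23, 31, 19]

SEQ = [MISS, L1-HIT, MISS, L1-HIT, L1-HIT, MISS, L1-HIT, L1-HIT, VC-HIT, MISS, VC-HIT, MISS, L1-HIT, VC-HIT]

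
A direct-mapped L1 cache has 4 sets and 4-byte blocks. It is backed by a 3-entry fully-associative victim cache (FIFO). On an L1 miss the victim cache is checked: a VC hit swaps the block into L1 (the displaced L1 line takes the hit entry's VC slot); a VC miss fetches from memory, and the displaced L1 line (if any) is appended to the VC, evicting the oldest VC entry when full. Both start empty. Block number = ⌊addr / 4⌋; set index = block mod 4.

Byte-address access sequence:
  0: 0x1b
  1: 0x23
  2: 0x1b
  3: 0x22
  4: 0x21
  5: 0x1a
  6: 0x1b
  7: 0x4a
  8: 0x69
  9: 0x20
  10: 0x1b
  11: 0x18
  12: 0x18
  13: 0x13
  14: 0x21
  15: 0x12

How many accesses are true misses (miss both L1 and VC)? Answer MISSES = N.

MISSES = 5

0: 0x1b (blk 6, set 2) → MISS  vc=[]
1: 0x23 (blk 8, set 0) → MISS  vc=[]
2: 0x1b (blk 6, set 2) → L1-HIT  vc=[]
3: 0x22 (blk 8, set 0) → L1-HIT  vc=[]
4: 0x21 (blk 8, set 0) → L1-HIT  vc=[]
5: 0x1a (blk 6, set 2) → L1-HIT  vc=[]
6: 0x1b (blk 6, set 2) → L1-HIT  vc=[]
7: 0x4a (blk 18, set 2) → MISS  vc=[6]
8: 0x69 (blk 26, set 2) → MISS  vc=[6, 18]
9: 0x20 (blk 8, set 0) → L1-HIT  vc=[6, 18]
10: 0x1b (blk 6, set 2) → VC-HIT  vc=[26, 18]
11: 0x18 (blk 6, set 2) → L1-HIT  vc=[26, 18]
12: 0x18 (blk 6, set 2) → L1-HIT  vc=[26, 18]
13: 0x13 (blk 4, set 0) → MISS  vc=[26, 18, 8]
14: 0x21 (blk 8, set 0) → VC-HIT  vc=[26, 18, 4]
15: 0x12 (blk 4, set 0) → VC-HIT  vc=[26, 18, 8]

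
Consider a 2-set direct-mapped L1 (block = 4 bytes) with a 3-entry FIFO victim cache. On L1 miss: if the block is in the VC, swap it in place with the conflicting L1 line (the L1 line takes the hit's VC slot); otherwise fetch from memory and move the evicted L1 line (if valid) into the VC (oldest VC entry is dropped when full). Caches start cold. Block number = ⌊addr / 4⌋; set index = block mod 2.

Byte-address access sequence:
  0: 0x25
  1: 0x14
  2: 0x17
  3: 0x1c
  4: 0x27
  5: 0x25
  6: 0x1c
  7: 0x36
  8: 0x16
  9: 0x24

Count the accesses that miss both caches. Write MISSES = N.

  [0] addr=0x25 blk=9 s=1: MISS | VC []
  [1] addr=0x14 blk=5 s=1: MISS | VC [9]
  [2] addr=0x17 blk=5 s=1: L1-HIT | VC [9]
  [3] addr=0x1c blk=7 s=1: MISS | VC [9, 5]
  [4] addr=0x27 blk=9 s=1: VC-HIT | VC [7, 5]
  [5] addr=0x25 blk=9 s=1: L1-HIT | VC [7, 5]
  [6] addr=0x1c blk=7 s=1: VC-HIT | VC [9, 5]
  [7] addr=0x36 blk=13 s=1: MISS | VC [9, 5, 7]
  [8] addr=0x16 blk=5 s=1: VC-HIT | VC [9, 13, 7]
  [9] addr=0x24 blk=9 s=1: VC-HIT | VC [5, 13, 7]

MISSES = 4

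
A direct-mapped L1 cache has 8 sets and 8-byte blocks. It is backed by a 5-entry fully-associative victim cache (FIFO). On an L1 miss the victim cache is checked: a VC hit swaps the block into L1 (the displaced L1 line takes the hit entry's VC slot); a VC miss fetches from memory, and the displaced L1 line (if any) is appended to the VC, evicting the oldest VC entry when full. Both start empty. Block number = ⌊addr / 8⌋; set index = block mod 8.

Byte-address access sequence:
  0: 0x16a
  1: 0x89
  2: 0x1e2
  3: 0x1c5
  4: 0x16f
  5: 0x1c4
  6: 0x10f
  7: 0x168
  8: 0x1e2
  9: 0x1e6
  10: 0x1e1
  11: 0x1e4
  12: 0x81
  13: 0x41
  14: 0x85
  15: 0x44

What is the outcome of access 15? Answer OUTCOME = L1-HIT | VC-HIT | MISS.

0: 0x16a (blk 45, set 5) → MISS  vc=[]
1: 0x89 (blk 17, set 1) → MISS  vc=[]
2: 0x1e2 (blk 60, set 4) → MISS  vc=[]
3: 0x1c5 (blk 56, set 0) → MISS  vc=[]
4: 0x16f (blk 45, set 5) → L1-HIT  vc=[]
5: 0x1c4 (blk 56, set 0) → L1-HIT  vc=[]
6: 0x10f (blk 33, set 1) → MISS  vc=[17]
7: 0x168 (blk 45, set 5) → L1-HIT  vc=[17]
8: 0x1e2 (blk 60, set 4) → L1-HIT  vc=[17]
9: 0x1e6 (blk 60, set 4) → L1-HIT  vc=[17]
10: 0x1e1 (blk 60, set 4) → L1-HIT  vc=[17]
11: 0x1e4 (blk 60, set 4) → L1-HIT  vc=[17]
12: 0x81 (blk 16, set 0) → MISS  vc=[17, 56]
13: 0x41 (blk 8, set 0) → MISS  vc=[17, 56, 16]
14: 0x85 (blk 16, set 0) → VC-HIT  vc=[17, 56, 8]
15: 0x44 (blk 8, set 0) → VC-HIT  vc=[17, 56, 16]

OUTCOME = VC-HIT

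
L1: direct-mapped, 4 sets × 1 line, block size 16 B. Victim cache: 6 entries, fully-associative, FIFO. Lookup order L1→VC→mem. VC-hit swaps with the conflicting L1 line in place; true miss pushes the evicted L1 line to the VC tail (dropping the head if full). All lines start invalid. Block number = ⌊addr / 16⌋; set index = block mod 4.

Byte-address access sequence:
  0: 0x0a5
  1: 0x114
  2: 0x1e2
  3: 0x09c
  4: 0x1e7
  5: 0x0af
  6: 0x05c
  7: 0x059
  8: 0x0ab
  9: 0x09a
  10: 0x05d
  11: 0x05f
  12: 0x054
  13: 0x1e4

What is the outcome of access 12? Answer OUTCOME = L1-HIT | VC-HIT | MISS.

OUTCOME = L1-HIT

#0 0xa5→b10/s2 MISS; vc=[]
#1 0x114→b17/s1 MISS; vc=[]
#2 0x1e2→b30/s2 MISS; vc=[10]
#3 0x9c→b9/s1 MISS; vc=[10,17]
#4 0x1e7→b30/s2 L1-HIT; vc=[10,17]
#5 0xaf→b10/s2 VC-HIT; vc=[30,17]
#6 0x5c→b5/s1 MISS; vc=[30,17,9]
#7 0x59→b5/s1 L1-HIT; vc=[30,17,9]
#8 0xab→b10/s2 L1-HIT; vc=[30,17,9]
#9 0x9a→b9/s1 VC-HIT; vc=[30,17,5]
#10 0x5d→b5/s1 VC-HIT; vc=[30,17,9]
#11 0x5f→b5/s1 L1-HIT; vc=[30,17,9]
#12 0x54→b5/s1 L1-HIT; vc=[30,17,9]
#13 0x1e4→b30/s2 VC-HIT; vc=[10,17,9]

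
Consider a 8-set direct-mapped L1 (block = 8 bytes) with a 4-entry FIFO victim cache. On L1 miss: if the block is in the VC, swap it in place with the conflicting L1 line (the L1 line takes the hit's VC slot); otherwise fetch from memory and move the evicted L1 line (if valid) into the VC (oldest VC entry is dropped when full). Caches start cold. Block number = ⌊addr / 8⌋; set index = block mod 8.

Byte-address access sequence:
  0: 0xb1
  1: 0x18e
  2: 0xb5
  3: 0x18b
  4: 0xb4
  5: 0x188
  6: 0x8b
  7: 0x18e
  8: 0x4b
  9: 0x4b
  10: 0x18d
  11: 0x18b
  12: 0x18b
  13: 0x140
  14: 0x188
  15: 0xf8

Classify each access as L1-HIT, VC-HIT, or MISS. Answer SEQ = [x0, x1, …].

#0 0xb1→b22/s6 MISS; vc=[]
#1 0x18e→b49/s1 MISS; vc=[]
#2 0xb5→b22/s6 L1-HIT; vc=[]
#3 0x18b→b49/s1 L1-HIT; vc=[]
#4 0xb4→b22/s6 L1-HIT; vc=[]
#5 0x188→b49/s1 L1-HIT; vc=[]
#6 0x8b→b17/s1 MISS; vc=[49]
#7 0x18e→b49/s1 VC-HIT; vc=[17]
#8 0x4b→b9/s1 MISS; vc=[17,49]
#9 0x4b→b9/s1 L1-HIT; vc=[17,49]
#10 0x18d→b49/s1 VC-HIT; vc=[17,9]
#11 0x18b→b49/s1 L1-HIT; vc=[17,9]
#12 0x18b→b49/s1 L1-HIT; vc=[17,9]
#13 0x140→b40/s0 MISS; vc=[17,9]
#14 0x188→b49/s1 L1-HIT; vc=[17,9]
#15 0xf8→b31/s7 MISS; vc=[17,9]

SEQ = [MISS, MISS, L1-HIT, L1-HIT, L1-HIT, L1-HIT, MISS, VC-HIT, MISS, L1-HIT, VC-HIT, L1-HIT, L1-HIT, MISS, L1-HIT, MISS]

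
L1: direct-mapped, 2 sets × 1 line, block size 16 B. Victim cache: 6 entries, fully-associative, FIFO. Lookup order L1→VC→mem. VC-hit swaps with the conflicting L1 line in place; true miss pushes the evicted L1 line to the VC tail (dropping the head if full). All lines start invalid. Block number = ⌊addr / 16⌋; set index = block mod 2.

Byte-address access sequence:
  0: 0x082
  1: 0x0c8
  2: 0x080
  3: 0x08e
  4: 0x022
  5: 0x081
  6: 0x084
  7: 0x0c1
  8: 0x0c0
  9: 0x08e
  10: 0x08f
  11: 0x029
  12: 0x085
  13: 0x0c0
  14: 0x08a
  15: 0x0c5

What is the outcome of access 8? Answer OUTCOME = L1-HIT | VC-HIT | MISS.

  [0] addr=0x82 blk=8 s=0: MISS | VC []
  [1] addr=0xc8 blk=12 s=0: MISS | VC [8]
  [2] addr=0x80 blk=8 s=0: VC-HIT | VC [12]
  [3] addr=0x8e blk=8 s=0: L1-HIT | VC [12]
  [4] addr=0x22 blk=2 s=0: MISS | VC [12, 8]
  [5] addr=0x81 blk=8 s=0: VC-HIT | VC [12, 2]
  [6] addr=0x84 blk=8 s=0: L1-HIT | VC [12, 2]
  [7] addr=0xc1 blk=12 s=0: VC-HIT | VC [8, 2]
  [8] addr=0xc0 blk=12 s=0: L1-HIT | VC [8, 2]
  [9] addr=0x8e blk=8 s=0: VC-HIT | VC [12, 2]
  [10] addr=0x8f blk=8 s=0: L1-HIT | VC [12, 2]
  [11] addr=0x29 blk=2 s=0: VC-HIT | VC [12, 8]
  [12] addr=0x85 blk=8 s=0: VC-HIT | VC [12, 2]
  [13] addr=0xc0 blk=12 s=0: VC-HIT | VC [8, 2]
  [14] addr=0x8a blk=8 s=0: VC-HIT | VC [12, 2]
  [15] addr=0xc5 blk=12 s=0: VC-HIT | VC [8, 2]

OUTCOME = L1-HIT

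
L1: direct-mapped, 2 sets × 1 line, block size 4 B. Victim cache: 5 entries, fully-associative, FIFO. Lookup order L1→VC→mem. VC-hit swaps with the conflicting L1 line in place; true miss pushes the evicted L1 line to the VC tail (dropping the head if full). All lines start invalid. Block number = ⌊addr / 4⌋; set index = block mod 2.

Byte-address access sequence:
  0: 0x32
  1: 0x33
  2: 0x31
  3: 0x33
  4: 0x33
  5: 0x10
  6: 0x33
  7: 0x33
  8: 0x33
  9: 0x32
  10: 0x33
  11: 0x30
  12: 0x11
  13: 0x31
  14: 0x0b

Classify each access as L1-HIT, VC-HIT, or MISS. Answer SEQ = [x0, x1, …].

  [0] addr=0x32 blk=12 s=0: MISS | VC []
  [1] addr=0x33 blk=12 s=0: L1-HIT | VC []
  [2] addr=0x31 blk=12 s=0: L1-HIT | VC []
  [3] addr=0x33 blk=12 s=0: L1-HIT | VC []
  [4] addr=0x33 blk=12 s=0: L1-HIT | VC []
  [5] addr=0x10 blk=4 s=0: MISS | VC [12]
  [6] addr=0x33 blk=12 s=0: VC-HIT | VC [4]
  [7] addr=0x33 blk=12 s=0: L1-HIT | VC [4]
  [8] addr=0x33 blk=12 s=0: L1-HIT | VC [4]
  [9] addr=0x32 blk=12 s=0: L1-HIT | VC [4]
  [10] addr=0x33 blk=12 s=0: L1-HIT | VC [4]
  [11] addr=0x30 blk=12 s=0: L1-HIT | VC [4]
  [12] addr=0x11 blk=4 s=0: VC-HIT | VC [12]
  [13] addr=0x31 blk=12 s=0: VC-HIT | VC [4]
  [14] addr=0xb blk=2 s=0: MISS | VC [4, 12]

SEQ = [MISS, L1-HIT, L1-HIT, L1-HIT, L1-HIT, MISS, VC-HIT, L1-HIT, L1-HIT, L1-HIT, L1-HIT, L1-HIT, VC-HIT, VC-HIT, MISS]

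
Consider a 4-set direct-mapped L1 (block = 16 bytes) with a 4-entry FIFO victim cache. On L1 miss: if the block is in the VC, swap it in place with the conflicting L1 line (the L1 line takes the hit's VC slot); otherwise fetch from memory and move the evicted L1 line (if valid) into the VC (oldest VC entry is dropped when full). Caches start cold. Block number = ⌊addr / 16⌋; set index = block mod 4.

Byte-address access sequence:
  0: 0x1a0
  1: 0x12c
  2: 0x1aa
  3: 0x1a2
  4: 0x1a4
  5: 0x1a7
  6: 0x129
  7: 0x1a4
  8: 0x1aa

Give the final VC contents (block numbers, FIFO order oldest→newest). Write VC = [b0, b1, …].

  [0] addr=0x1a0 blk=26 s=2: MISS | VC []
  [1] addr=0x12c blk=18 s=2: MISS | VC [26]
  [2] addr=0x1aa blk=26 s=2: VC-HIT | VC [18]
  [3] addr=0x1a2 blk=26 s=2: L1-HIT | VC [18]
  [4] addr=0x1a4 blk=26 s=2: L1-HIT | VC [18]
  [5] addr=0x1a7 blk=26 s=2: L1-HIT | VC [18]
  [6] addr=0x129 blk=18 s=2: VC-HIT | VC [26]
  [7] addr=0x1a4 blk=26 s=2: VC-HIT | VC [18]
  [8] addr=0x1aa blk=26 s=2: L1-HIT | VC [18]

VC = [18]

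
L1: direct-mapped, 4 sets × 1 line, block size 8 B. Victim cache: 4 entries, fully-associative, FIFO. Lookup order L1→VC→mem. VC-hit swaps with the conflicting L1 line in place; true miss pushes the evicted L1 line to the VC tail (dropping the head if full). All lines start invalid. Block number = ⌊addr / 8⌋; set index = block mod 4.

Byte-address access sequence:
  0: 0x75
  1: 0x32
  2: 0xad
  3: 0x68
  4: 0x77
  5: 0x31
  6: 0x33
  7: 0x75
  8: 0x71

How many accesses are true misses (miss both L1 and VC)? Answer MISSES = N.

MISSES = 4

#0 0x75→b14/s2 MISS; vc=[]
#1 0x32→b6/s2 MISS; vc=[14]
#2 0xad→b21/s1 MISS; vc=[14]
#3 0x68→b13/s1 MISS; vc=[14,21]
#4 0x77→b14/s2 VC-HIT; vc=[6,21]
#5 0x31→b6/s2 VC-HIT; vc=[14,21]
#6 0x33→b6/s2 L1-HIT; vc=[14,21]
#7 0x75→b14/s2 VC-HIT; vc=[6,21]
#8 0x71→b14/s2 L1-HIT; vc=[6,21]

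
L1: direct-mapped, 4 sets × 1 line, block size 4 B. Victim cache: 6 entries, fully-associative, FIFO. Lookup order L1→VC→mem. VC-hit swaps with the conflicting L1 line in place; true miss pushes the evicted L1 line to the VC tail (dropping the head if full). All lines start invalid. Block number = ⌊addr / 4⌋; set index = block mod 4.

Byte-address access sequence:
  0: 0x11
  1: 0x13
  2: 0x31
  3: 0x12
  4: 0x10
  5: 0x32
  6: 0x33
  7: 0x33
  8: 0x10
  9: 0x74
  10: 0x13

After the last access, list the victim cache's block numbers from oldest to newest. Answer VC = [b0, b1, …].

#0 0x11→b4/s0 MISS; vc=[]
#1 0x13→b4/s0 L1-HIT; vc=[]
#2 0x31→b12/s0 MISS; vc=[4]
#3 0x12→b4/s0 VC-HIT; vc=[12]
#4 0x10→b4/s0 L1-HIT; vc=[12]
#5 0x32→b12/s0 VC-HIT; vc=[4]
#6 0x33→b12/s0 L1-HIT; vc=[4]
#7 0x33→b12/s0 L1-HIT; vc=[4]
#8 0x10→b4/s0 VC-HIT; vc=[12]
#9 0x74→b29/s1 MISS; vc=[12]
#10 0x13→b4/s0 L1-HIT; vc=[12]

VC = [12]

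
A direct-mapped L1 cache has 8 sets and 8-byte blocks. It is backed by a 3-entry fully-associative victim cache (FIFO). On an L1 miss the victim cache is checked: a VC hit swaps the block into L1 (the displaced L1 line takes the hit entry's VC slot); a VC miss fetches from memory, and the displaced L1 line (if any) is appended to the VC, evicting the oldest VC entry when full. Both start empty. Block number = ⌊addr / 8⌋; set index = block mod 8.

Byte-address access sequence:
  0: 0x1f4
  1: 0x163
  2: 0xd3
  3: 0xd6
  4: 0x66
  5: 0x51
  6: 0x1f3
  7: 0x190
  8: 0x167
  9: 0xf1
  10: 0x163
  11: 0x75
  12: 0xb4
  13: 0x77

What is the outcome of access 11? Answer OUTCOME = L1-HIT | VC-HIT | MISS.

  [0] addr=0x1f4 blk=62 s=6: MISS | VC []
  [1] addr=0x163 blk=44 s=4: MISS | VC []
  [2] addr=0xd3 blk=26 s=2: MISS | VC []
  [3] addr=0xd6 blk=26 s=2: L1-HIT | VC []
  [4] addr=0x66 blk=12 s=4: MISS | VC [44]
  [5] addr=0x51 blk=10 s=2: MISS | VC [44, 26]
  [6] addr=0x1f3 blk=62 s=6: L1-HIT | VC [44, 26]
  [7] addr=0x190 blk=50 s=2: MISS | VC [44, 26, 10]
  [8] addr=0x167 blk=44 s=4: VC-HIT | VC [12, 26, 10]
  [9] addr=0xf1 blk=30 s=6: MISS | VC [26, 10, 62]
  [10] addr=0x163 blk=44 s=4: L1-HIT | VC [26, 10, 62]
  [11] addr=0x75 blk=14 s=6: MISS | VC [10, 62, 30]
  [12] addr=0xb4 blk=22 s=6: MISS | VC [62, 30, 14]
  [13] addr=0x77 blk=14 s=6: VC-HIT | VC [62, 30, 22]

OUTCOME = MISS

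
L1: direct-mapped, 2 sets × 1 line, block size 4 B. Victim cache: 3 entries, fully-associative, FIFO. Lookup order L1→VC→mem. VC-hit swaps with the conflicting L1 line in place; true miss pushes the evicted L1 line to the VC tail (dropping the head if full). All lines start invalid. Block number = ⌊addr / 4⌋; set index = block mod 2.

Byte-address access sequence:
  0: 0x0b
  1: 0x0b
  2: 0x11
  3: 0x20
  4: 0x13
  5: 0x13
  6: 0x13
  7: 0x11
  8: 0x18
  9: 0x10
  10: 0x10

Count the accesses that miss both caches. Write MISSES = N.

MISSES = 4

0: 0xb (blk 2, set 0) → MISS  vc=[]
1: 0xb (blk 2, set 0) → L1-HIT  vc=[]
2: 0x11 (blk 4, set 0) → MISS  vc=[2]
3: 0x20 (blk 8, set 0) → MISS  vc=[2, 4]
4: 0x13 (blk 4, set 0) → VC-HIT  vc=[2, 8]
5: 0x13 (blk 4, set 0) → L1-HIT  vc=[2, 8]
6: 0x13 (blk 4, set 0) → L1-HIT  vc=[2, 8]
7: 0x11 (blk 4, set 0) → L1-HIT  vc=[2, 8]
8: 0x18 (blk 6, set 0) → MISS  vc=[2, 8, 4]
9: 0x10 (blk 4, set 0) → VC-HIT  vc=[2, 8, 6]
10: 0x10 (blk 4, set 0) → L1-HIT  vc=[2, 8, 6]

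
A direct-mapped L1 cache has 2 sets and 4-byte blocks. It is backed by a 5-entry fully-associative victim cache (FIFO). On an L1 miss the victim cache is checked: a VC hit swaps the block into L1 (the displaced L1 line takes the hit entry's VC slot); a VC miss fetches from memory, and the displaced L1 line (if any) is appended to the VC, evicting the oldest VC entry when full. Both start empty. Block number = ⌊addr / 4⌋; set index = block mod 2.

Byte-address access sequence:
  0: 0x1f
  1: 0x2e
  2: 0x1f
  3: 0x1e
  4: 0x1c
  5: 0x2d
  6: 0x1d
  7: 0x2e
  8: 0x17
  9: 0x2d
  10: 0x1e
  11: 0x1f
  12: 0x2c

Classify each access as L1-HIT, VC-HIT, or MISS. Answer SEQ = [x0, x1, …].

0: 0x1f (blk 7, set 1) → MISS  vc=[]
1: 0x2e (blk 11, set 1) → MISS  vc=[7]
2: 0x1f (blk 7, set 1) → VC-HIT  vc=[11]
3: 0x1e (blk 7, set 1) → L1-HIT  vc=[11]
4: 0x1c (blk 7, set 1) → L1-HIT  vc=[11]
5: 0x2d (blk 11, set 1) → VC-HIT  vc=[7]
6: 0x1d (blk 7, set 1) → VC-HIT  vc=[11]
7: 0x2e (blk 11, set 1) → VC-HIT  vc=[7]
8: 0x17 (blk 5, set 1) → MISS  vc=[7, 11]
9: 0x2d (blk 11, set 1) → VC-HIT  vc=[7, 5]
10: 0x1e (blk 7, set 1) → VC-HIT  vc=[11, 5]
11: 0x1f (blk 7, set 1) → L1-HIT  vc=[11, 5]
12: 0x2c (blk 11, set 1) → VC-HIT  vc=[7, 5]

SEQ = [MISS, MISS, VC-HIT, L1-HIT, L1-HIT, VC-HIT, VC-HIT, VC-HIT, MISS, VC-HIT, VC-HIT, L1-HIT, VC-HIT]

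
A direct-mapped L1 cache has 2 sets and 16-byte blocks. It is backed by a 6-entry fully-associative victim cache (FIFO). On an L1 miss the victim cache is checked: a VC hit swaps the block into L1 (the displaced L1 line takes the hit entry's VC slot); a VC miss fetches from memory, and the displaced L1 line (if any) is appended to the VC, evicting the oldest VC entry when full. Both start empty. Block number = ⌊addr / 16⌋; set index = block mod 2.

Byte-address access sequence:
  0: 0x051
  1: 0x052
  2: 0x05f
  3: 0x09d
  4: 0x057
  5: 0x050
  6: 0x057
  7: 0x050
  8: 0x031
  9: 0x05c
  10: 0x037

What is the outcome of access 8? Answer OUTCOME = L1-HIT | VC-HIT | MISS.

OUTCOME = MISS

0: 0x51 (blk 5, set 1) → MISS  vc=[]
1: 0x52 (blk 5, set 1) → L1-HIT  vc=[]
2: 0x5f (blk 5, set 1) → L1-HIT  vc=[]
3: 0x9d (blk 9, set 1) → MISS  vc=[5]
4: 0x57 (blk 5, set 1) → VC-HIT  vc=[9]
5: 0x50 (blk 5, set 1) → L1-HIT  vc=[9]
6: 0x57 (blk 5, set 1) → L1-HIT  vc=[9]
7: 0x50 (blk 5, set 1) → L1-HIT  vc=[9]
8: 0x31 (blk 3, set 1) → MISS  vc=[9, 5]
9: 0x5c (blk 5, set 1) → VC-HIT  vc=[9, 3]
10: 0x37 (blk 3, set 1) → VC-HIT  vc=[9, 5]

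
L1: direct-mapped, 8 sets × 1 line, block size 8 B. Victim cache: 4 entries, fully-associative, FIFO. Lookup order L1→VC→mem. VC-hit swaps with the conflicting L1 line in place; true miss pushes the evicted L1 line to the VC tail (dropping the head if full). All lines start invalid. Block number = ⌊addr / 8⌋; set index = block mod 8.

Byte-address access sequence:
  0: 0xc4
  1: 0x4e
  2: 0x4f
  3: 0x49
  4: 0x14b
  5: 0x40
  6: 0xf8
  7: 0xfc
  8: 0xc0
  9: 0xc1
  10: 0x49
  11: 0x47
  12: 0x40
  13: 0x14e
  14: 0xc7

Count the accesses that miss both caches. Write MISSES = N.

MISSES = 5

#0 0xc4→b24/s0 MISS; vc=[]
#1 0x4e→b9/s1 MISS; vc=[]
#2 0x4f→b9/s1 L1-HIT; vc=[]
#3 0x49→b9/s1 L1-HIT; vc=[]
#4 0x14b→b41/s1 MISS; vc=[9]
#5 0x40→b8/s0 MISS; vc=[9,24]
#6 0xf8→b31/s7 MISS; vc=[9,24]
#7 0xfc→b31/s7 L1-HIT; vc=[9,24]
#8 0xc0→b24/s0 VC-HIT; vc=[9,8]
#9 0xc1→b24/s0 L1-HIT; vc=[9,8]
#10 0x49→b9/s1 VC-HIT; vc=[41,8]
#11 0x47→b8/s0 VC-HIT; vc=[41,24]
#12 0x40→b8/s0 L1-HIT; vc=[41,24]
#13 0x14e→b41/s1 VC-HIT; vc=[9,24]
#14 0xc7→b24/s0 VC-HIT; vc=[9,8]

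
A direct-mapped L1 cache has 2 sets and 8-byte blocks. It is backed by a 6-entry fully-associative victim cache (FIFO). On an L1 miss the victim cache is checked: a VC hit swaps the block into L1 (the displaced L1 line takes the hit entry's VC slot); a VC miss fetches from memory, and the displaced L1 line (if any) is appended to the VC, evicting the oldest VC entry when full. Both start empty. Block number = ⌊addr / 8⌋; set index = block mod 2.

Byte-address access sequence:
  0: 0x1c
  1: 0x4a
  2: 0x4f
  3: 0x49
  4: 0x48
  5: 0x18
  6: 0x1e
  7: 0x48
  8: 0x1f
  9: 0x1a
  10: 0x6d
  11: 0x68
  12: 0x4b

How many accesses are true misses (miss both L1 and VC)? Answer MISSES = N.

MISSES = 3

0: 0x1c (blk 3, set 1) → MISS  vc=[]
1: 0x4a (blk 9, set 1) → MISS  vc=[3]
2: 0x4f (blk 9, set 1) → L1-HIT  vc=[3]
3: 0x49 (blk 9, set 1) → L1-HIT  vc=[3]
4: 0x48 (blk 9, set 1) → L1-HIT  vc=[3]
5: 0x18 (blk 3, set 1) → VC-HIT  vc=[9]
6: 0x1e (blk 3, set 1) → L1-HIT  vc=[9]
7: 0x48 (blk 9, set 1) → VC-HIT  vc=[3]
8: 0x1f (blk 3, set 1) → VC-HIT  vc=[9]
9: 0x1a (blk 3, set 1) → L1-HIT  vc=[9]
10: 0x6d (blk 13, set 1) → MISS  vc=[9, 3]
11: 0x68 (blk 13, set 1) → L1-HIT  vc=[9, 3]
12: 0x4b (blk 9, set 1) → VC-HIT  vc=[13, 3]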